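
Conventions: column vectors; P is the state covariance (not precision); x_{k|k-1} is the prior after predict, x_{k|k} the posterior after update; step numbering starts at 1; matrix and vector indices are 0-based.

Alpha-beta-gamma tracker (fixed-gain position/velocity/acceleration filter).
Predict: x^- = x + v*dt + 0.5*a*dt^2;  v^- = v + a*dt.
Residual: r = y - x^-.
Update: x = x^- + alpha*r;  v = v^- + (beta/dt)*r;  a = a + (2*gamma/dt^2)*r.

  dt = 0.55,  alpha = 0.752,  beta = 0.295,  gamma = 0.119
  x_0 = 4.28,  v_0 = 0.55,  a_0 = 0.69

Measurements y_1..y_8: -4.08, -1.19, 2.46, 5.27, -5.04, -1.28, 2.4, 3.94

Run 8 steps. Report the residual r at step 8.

step 1: x_pred=4.6869  r=-8.7669  x^+=-1.9058  v^+=-3.7727  a^+=-6.2076
step 2: x_pred=-4.9197  r=3.7297  x^+=-2.1150  v^+=-5.1864  a^+=-3.2731
step 3: x_pred=-5.4625  r=7.9225  x^+=0.4952  v^+=-2.7372  a^+=2.9602
step 4: x_pred=-0.5626  r=5.8326  x^+=3.8235  v^+=2.0192  a^+=7.5491
step 5: x_pred=6.0759  r=-11.1159  x^+=-2.2833  v^+=0.2090  a^+=-1.1966
step 6: x_pred=-2.3493  r=1.0693  x^+=-1.5452  v^+=0.1244  a^+=-0.3554
step 7: x_pred=-1.5305  r=3.9305  x^+=1.4252  v^+=2.0371  a^+=2.7371
step 8: x_pred=2.9596  r=0.9804  x^+=3.6969  v^+=4.0684  a^+=3.5084

resid = 0.9804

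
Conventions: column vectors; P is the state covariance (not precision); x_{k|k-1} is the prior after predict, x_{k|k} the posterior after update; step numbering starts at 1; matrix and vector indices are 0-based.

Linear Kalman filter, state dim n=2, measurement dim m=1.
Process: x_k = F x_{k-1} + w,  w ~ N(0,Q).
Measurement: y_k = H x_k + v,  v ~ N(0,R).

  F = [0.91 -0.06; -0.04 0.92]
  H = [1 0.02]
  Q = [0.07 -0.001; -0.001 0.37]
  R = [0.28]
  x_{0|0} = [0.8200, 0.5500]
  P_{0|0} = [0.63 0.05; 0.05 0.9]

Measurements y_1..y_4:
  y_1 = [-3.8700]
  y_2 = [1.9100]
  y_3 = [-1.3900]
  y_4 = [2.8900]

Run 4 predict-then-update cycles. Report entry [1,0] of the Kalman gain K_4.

K[1,0] = -0.2858

step 1: x^-=[0.7132, 0.4732]  P^-=[0.5895 -0.0316; -0.0316 1.1291]  S=[0.8687]  K=[0.6779; -0.0104]  nu=[-4.5927]  x^+=[-2.4001, 0.5210]  P^+=[0.1903 -0.0255; -0.0255 1.1290]
step 2: x^-=[-2.2153, 0.5754]  P^-=[0.2344 -0.0917; -0.0917 1.3278]  S=[0.5113]  K=[0.4549; -0.1273]  nu=[4.1138]  x^+=[-0.3438, 0.0516]  P^+=[0.1286 -0.0620; -0.0620 1.3195]
step 3: x^-=[-0.3159, 0.0612]  P^-=[0.1880 -0.1306; -0.1306 1.4916]  S=[0.4634]  K=[0.4001; -0.2175]  nu=[-1.0753]  x^+=[-0.7462, 0.2951]  P^+=[0.1138 -0.0903; -0.0903 1.4697]
step 4: x^-=[-0.6967, 0.3013]  P^-=[0.1794 -0.1621; -0.1621 1.6207]  S=[0.4536]  K=[0.3884; -0.2858]  nu=[3.5807]  x^+=[0.6941, -0.7222]  P^+=[0.1110 -0.1117; -0.1117 1.5837]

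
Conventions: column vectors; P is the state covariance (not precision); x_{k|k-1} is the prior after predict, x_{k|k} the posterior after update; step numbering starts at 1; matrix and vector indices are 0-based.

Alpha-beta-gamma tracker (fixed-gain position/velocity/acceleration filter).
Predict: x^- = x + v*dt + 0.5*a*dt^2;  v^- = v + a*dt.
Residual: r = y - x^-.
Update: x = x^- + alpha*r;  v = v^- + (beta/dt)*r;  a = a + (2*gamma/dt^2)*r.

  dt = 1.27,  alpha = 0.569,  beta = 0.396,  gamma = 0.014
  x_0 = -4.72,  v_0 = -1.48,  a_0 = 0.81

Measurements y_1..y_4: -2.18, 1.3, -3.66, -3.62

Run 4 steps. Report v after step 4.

step 1: x_pred=-5.9464  r=3.7664  x^+=-3.8033  v^+=0.7231  a^+=0.8754
step 2: x_pred=-2.1790  r=3.4790  x^+=-0.1995  v^+=2.9196  a^+=0.9358
step 3: x_pred=4.2631  r=-7.9231  x^+=-0.2451  v^+=1.6376  a^+=0.7982
step 4: x_pred=2.4783  r=-6.0983  x^+=-0.9916  v^+=0.7498  a^+=0.6924

v_post = 0.7498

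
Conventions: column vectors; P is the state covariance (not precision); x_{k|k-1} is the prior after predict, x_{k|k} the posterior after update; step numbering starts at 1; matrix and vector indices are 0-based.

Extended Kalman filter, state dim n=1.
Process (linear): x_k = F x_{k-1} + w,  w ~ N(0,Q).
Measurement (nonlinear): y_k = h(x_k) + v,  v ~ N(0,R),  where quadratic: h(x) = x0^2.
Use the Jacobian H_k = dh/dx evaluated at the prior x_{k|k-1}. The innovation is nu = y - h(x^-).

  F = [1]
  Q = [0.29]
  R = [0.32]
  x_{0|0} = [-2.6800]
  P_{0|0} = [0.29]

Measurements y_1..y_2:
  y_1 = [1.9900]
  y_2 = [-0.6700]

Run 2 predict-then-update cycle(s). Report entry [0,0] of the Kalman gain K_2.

step 1: x^-=[-2.6800]  P^-=[0.5800]  H_jac=[-5.3600]  S=[16.9832]  K=[-0.1831]  nu=[-5.1924]  x^+=[-1.7295]  P^+=[0.0109]
step 2: x^-=[-1.7295]  P^-=[0.3009]  H_jac=[-3.4590]  S=[3.9206]  K=[-0.2655]  nu=[-3.6612]  x^+=[-0.7575]  P^+=[0.0246]

K[0,0] = -0.2655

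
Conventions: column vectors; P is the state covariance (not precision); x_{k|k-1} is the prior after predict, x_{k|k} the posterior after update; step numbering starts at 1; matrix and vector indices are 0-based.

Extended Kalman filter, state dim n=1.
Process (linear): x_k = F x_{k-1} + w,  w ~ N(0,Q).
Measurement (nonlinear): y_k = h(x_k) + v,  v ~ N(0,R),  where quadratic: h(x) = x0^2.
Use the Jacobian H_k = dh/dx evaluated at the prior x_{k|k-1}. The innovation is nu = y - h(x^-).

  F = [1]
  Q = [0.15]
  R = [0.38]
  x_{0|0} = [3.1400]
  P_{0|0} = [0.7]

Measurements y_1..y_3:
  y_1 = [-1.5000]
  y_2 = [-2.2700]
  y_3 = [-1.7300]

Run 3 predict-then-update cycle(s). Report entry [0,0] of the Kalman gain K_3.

step 1: x^-=[3.1400]  P^-=[0.8500]  H_jac=[6.2800]  S=[33.9026]  K=[0.1575]  nu=[-11.3596]  x^+=[1.3514]  P^+=[0.0095]
step 2: x^-=[1.3514]  P^-=[0.1595]  H_jac=[2.7028]  S=[1.5454]  K=[0.2790]  nu=[-4.0963]  x^+=[0.2085]  P^+=[0.0392]
step 3: x^-=[0.2085]  P^-=[0.1892]  H_jac=[0.4170]  S=[0.4129]  K=[0.1911]  nu=[-1.7735]  x^+=[-0.1304]  P^+=[0.1741]

K[0,0] = 0.1911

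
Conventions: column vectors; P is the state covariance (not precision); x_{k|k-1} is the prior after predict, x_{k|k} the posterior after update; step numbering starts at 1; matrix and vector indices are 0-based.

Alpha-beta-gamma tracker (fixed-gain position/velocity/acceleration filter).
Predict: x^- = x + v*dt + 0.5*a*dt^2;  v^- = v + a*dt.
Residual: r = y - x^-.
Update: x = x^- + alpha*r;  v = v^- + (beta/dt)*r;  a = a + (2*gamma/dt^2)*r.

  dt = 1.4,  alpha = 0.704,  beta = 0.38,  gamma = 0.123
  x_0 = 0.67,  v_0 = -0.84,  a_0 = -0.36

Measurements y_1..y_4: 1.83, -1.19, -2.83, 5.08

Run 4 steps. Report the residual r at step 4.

resid = 9.9758

step 1: x_pred=-0.8588  r=2.6888  x^+=1.0341  v^+=-0.6142  a^+=-0.0225
step 2: x_pred=0.1522  r=-1.3422  x^+=-0.7927  v^+=-1.0100  a^+=-0.1910
step 3: x_pred=-2.3939  r=-0.4361  x^+=-2.7009  v^+=-1.3958  a^+=-0.2457
step 4: x_pred=-4.8958  r=9.9758  x^+=2.1272  v^+=0.9679  a^+=1.0063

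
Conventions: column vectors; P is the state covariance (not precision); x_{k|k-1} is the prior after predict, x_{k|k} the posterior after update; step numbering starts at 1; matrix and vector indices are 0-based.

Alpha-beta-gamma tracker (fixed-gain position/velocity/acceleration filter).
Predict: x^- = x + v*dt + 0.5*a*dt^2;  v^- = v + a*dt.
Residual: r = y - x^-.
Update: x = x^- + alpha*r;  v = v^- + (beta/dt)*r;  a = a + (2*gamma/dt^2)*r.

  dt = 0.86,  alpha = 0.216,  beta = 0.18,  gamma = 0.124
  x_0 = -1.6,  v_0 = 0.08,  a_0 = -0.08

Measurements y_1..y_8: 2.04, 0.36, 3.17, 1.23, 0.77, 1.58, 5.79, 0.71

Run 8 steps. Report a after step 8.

a_post = -2.6620

step 1: x_pred=-1.5608  r=3.6008  x^+=-0.7830  v^+=0.7649  a^+=1.1274
step 2: x_pred=0.2917  r=0.0683  x^+=0.3064  v^+=1.7487  a^+=1.1503
step 3: x_pred=2.2357  r=0.9343  x^+=2.4375  v^+=2.9335  a^+=1.4636
step 4: x_pred=5.5016  r=-4.2716  x^+=4.5789  v^+=3.2982  a^+=0.0313
step 5: x_pred=7.4269  r=-6.6569  x^+=5.9890  v^+=1.9317  a^+=-2.2009
step 6: x_pred=6.8364  r=-5.2564  x^+=5.7010  v^+=-1.0612  a^+=-3.9635
step 7: x_pred=3.3227  r=2.4673  x^+=3.8556  v^+=-3.9534  a^+=-3.1362
step 8: x_pred=-0.7041  r=1.4141  x^+=-0.3986  v^+=-6.3545  a^+=-2.6620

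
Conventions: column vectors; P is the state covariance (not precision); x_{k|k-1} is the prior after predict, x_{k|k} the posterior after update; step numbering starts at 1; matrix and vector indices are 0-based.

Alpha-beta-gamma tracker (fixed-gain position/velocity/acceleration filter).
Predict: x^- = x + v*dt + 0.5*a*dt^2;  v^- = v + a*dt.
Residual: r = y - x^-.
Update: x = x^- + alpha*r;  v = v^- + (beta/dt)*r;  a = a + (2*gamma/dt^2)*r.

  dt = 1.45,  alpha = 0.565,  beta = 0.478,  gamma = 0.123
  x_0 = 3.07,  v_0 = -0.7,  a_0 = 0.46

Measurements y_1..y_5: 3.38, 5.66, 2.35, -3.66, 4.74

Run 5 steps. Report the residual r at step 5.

step 1: x_pred=2.5386  r=0.8414  x^+=3.0140  v^+=0.2444  a^+=0.5584
step 2: x_pred=3.9554  r=1.7046  x^+=4.9185  v^+=1.6161  a^+=0.7579
step 3: x_pred=8.0585  r=-5.7085  x^+=4.8332  v^+=0.8332  a^+=0.0900
step 4: x_pred=6.1359  r=-9.7959  x^+=0.6012  v^+=-2.2656  a^+=-1.0562
step 5: x_pred=-3.7943  r=8.5343  x^+=1.0276  v^+=-0.9837  a^+=-0.0576

resid = 8.5343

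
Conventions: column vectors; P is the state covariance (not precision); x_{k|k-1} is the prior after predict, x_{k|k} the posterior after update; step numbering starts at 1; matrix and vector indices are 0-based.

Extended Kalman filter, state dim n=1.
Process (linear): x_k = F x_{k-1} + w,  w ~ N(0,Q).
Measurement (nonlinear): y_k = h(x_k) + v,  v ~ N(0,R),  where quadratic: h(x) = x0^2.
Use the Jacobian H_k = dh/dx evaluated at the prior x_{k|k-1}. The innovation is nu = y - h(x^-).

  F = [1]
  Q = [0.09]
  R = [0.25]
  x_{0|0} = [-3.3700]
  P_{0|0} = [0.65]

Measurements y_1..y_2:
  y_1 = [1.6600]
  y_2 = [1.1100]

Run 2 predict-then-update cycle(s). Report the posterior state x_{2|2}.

step 1: x^-=[-3.3700]  P^-=[0.7400]  H_jac=[-6.7400]  S=[33.8664]  K=[-0.1473]  nu=[-9.6969]  x^+=[-1.9419]  P^+=[0.0055]
step 2: x^-=[-1.9419]  P^-=[0.0955]  H_jac=[-3.8838]  S=[1.6900]  K=[-0.2194]  nu=[-2.6610]  x^+=[-1.3581]  P^+=[0.0141]

x_post = [-1.3581]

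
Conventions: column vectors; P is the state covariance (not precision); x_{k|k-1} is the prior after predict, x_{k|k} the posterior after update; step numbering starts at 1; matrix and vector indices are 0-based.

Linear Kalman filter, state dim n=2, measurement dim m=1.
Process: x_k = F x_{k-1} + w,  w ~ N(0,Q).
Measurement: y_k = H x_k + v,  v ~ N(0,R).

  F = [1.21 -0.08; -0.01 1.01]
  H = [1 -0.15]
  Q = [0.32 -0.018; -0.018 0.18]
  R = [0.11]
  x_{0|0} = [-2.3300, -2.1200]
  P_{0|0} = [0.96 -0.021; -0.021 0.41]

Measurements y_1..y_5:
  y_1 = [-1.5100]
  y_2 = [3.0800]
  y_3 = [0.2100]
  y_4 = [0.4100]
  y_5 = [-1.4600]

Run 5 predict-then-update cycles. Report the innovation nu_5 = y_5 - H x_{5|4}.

innov = [-2.2081]

step 1: x^-=[-2.6497, -2.1179]  P^-=[1.7322 -0.0884; -0.0884 0.5988]  S=[1.8822]  K=[0.9274; -0.0947]  nu=[0.8220]  x^+=[-1.8874, -2.1957]  P^+=[0.1135 0.0769; 0.0769 0.5819]
step 2: x^-=[-2.1081, -2.1988]  P^-=[0.4751 0.0276; 0.0276 0.7720]  S=[0.5942]  K=[0.7926; -0.1484]  nu=[4.8583]  x^+=[1.7426, -2.9200]  P^+=[0.1018 0.0975; 0.0975 0.7589]
step 3: x^-=[2.3421, -2.9666]  P^-=[0.4550 0.0387; 0.0387 0.9522]  S=[0.5749]  K=[0.7815; -0.1812]  nu=[-2.5771]  x^+=[0.3282, -2.4997]  P^+=[0.1040 0.1201; 0.1201 0.9334]
step 4: x^-=[0.5971, -2.5280]  P^-=[0.4550 0.0522; 0.0522 1.1297]  S=[0.5747]  K=[0.7780; -0.2041]  nu=[-0.5663]  x^+=[0.1565, -2.4125]  P^+=[0.1071 0.1434; 0.1434 1.1058]
step 5: x^-=[0.3824, -2.4381]  P^-=[0.4561 0.0667; 0.0667 1.3051]  S=[0.5754]  K=[0.7752; -0.2242]  nu=[-2.2081]  x^+=[-1.3294, -1.9430]  P^+=[0.1103 0.1668; 0.1668 1.2762]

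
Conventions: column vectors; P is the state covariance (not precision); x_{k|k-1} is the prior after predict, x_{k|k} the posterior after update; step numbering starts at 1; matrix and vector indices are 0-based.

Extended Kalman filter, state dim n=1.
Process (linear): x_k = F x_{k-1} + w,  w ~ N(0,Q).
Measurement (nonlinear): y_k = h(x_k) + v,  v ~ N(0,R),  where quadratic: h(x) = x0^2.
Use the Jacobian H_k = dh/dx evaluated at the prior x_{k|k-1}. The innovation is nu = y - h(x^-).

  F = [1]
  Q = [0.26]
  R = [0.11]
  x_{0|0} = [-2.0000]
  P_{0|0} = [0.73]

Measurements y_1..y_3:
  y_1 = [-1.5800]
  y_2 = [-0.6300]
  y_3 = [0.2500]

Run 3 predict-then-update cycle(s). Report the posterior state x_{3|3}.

step 1: x^-=[-2.0000]  P^-=[0.9900]  H_jac=[-4.0000]  S=[15.9500]  K=[-0.2483]  nu=[-5.5800]  x^+=[-0.6146]  P^+=[0.0068]
step 2: x^-=[-0.6146]  P^-=[0.2668]  H_jac=[-1.2292]  S=[0.5132]  K=[-0.6391]  nu=[-1.0078]  x^+=[0.0295]  P^+=[0.0572]
step 3: x^-=[0.0295]  P^-=[0.3172]  H_jac=[0.0589]  S=[0.1111]  K=[0.1683]  nu=[0.2491]  x^+=[0.0714]  P^+=[0.3140]

x_post = [0.0714]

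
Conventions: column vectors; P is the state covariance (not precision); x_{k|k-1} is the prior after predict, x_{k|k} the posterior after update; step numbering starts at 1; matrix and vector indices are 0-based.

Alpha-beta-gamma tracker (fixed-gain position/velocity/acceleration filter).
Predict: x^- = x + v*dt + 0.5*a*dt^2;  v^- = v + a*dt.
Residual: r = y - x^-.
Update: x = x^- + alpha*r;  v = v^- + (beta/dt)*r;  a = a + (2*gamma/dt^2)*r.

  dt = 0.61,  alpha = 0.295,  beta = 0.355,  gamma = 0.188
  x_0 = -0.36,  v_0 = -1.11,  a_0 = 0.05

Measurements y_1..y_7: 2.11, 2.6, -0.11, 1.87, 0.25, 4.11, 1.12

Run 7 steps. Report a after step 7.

a_post = -0.0244

step 1: x_pred=-1.0278  r=3.1378  x^+=-0.1021  v^+=0.7466  a^+=3.2207
step 2: x_pred=0.9525  r=1.6475  x^+=1.4385  v^+=3.6700  a^+=4.8855
step 3: x_pred=4.5862  r=-4.6962  x^+=3.2008  v^+=3.9171  a^+=0.1401
step 4: x_pred=5.6163  r=-3.7463  x^+=4.5111  v^+=1.8224  a^+=-3.6455
step 5: x_pred=4.9446  r=-4.6946  x^+=3.5597  v^+=-3.1334  a^+=-8.3892
step 6: x_pred=0.0874  r=4.0226  x^+=1.2741  v^+=-5.9099  a^+=-4.3245
step 7: x_pred=-3.1355  r=4.2555  x^+=-1.8801  v^+=-6.0713  a^+=-0.0244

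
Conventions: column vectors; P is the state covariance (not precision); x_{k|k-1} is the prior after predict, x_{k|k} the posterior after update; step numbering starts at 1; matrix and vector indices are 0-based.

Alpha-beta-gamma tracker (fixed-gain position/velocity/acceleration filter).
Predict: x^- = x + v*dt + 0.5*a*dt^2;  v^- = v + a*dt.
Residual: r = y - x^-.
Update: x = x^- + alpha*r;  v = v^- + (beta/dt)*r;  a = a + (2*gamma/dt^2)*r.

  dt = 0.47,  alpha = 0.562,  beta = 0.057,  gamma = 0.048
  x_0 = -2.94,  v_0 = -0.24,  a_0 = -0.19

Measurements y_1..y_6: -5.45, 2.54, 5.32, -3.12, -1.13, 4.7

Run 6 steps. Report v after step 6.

v_post = 3.6701

step 1: x_pred=-3.0738  r=-2.3762  x^+=-4.4092  v^+=-0.6175  a^+=-1.2227
step 2: x_pred=-4.8345  r=7.3745  x^+=-0.6900  v^+=-0.2978  a^+=1.9822
step 3: x_pred=-0.6110  r=5.9310  x^+=2.7222  v^+=1.3531  a^+=4.5597
step 4: x_pred=3.8618  r=-6.9818  x^+=-0.0620  v^+=2.6495  a^+=1.5255
step 5: x_pred=1.3518  r=-2.4818  x^+=-0.0430  v^+=3.0655  a^+=0.4470
step 6: x_pred=1.4472  r=3.2528  x^+=3.2753  v^+=3.6701  a^+=1.8606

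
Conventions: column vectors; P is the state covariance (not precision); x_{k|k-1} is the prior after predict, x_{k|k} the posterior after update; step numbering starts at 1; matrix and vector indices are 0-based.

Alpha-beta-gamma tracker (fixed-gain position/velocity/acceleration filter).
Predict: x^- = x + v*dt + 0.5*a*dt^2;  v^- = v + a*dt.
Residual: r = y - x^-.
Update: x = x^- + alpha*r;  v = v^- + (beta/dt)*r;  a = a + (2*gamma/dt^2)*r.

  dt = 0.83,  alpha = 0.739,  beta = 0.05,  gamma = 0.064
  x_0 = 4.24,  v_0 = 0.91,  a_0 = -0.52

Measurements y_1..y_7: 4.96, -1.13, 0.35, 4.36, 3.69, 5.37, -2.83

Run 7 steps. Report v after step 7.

v_post = -1.7252

step 1: x_pred=4.8162  r=0.1438  x^+=4.9225  v^+=0.4871  a^+=-0.4933
step 2: x_pred=5.1568  r=-6.2868  x^+=0.5109  v^+=-0.3011  a^+=-1.6614
step 3: x_pred=-0.3113  r=0.6613  x^+=0.1774  v^+=-1.6402  a^+=-1.5385
step 4: x_pred=-1.7139  r=6.0739  x^+=2.7747  v^+=-2.5513  a^+=-0.4100
step 5: x_pred=0.5159  r=3.1741  x^+=2.8616  v^+=-2.7003  a^+=0.1798
step 6: x_pred=0.6822  r=4.6878  x^+=4.1465  v^+=-2.2687  a^+=1.0508
step 7: x_pred=2.6254  r=-5.4554  x^+=-1.4061  v^+=-1.7252  a^+=0.0372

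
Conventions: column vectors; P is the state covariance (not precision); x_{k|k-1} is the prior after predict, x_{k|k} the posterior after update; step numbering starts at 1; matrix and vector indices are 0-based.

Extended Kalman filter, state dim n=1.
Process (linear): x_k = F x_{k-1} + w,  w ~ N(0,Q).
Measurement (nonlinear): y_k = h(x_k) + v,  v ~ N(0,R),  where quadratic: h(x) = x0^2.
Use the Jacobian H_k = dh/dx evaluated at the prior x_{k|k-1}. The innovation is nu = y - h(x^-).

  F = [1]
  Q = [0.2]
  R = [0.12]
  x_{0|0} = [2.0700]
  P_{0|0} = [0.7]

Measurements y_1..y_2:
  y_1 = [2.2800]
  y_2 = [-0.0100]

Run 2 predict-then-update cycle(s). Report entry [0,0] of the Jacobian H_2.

H_jac[0,0] = 3.1789

step 1: x^-=[2.0700]  P^-=[0.9000]  H_jac=[4.1400]  S=[15.5456]  K=[0.2397]  nu=[-2.0049]  x^+=[1.5895]  P^+=[0.0069]
step 2: x^-=[1.5895]  P^-=[0.2069]  H_jac=[3.1789]  S=[2.2113]  K=[0.2975]  nu=[-2.5364]  x^+=[0.8349]  P^+=[0.0112]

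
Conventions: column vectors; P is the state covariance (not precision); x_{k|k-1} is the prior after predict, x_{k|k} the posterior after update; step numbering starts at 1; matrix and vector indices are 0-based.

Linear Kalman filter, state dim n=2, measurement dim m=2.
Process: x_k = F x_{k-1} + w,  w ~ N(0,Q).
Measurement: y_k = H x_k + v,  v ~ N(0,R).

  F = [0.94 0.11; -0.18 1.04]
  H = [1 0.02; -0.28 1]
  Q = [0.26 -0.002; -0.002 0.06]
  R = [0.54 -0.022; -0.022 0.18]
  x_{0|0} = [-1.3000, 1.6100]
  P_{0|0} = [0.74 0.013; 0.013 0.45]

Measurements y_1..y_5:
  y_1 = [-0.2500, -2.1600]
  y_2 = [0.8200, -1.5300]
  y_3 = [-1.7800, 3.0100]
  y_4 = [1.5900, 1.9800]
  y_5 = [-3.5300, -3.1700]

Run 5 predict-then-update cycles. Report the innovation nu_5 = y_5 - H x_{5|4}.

innov = [-3.5104, -4.6030]

step 1: x^-=[-1.0449, 1.9084]  P^-=[0.9220 -0.0633; -0.0633 0.5658]  S=[1.4597 -0.3318; -0.3318 0.8535]  K=[0.5980 -0.1441; 0.1314 0.7347]  nu=[0.7567, -4.3610]  x^+=[0.0363, -1.1964]  P^+=[0.3251 0.0519; 0.0519 0.1439]
step 2: x^-=[-0.0975, -1.2507]  P^-=[0.5597 0.0092; 0.0092 0.2067]  S=[1.1001 -0.1654; -0.1654 0.4255]  K=[0.4851 -0.1581; 0.0895 0.5147]  nu=[0.9425, -0.3066]  x^+=[0.4082, -1.3242]  P^+=[0.2648 0.0350; 0.0350 0.1005]
step 3: x^-=[0.2381, -1.4506]  P^-=[0.5024 -0.0018; -0.0018 0.1641]  S=[1.0424 -0.1612; -0.1612 0.3845]  K=[0.4541 -0.1801; 0.0723 0.4585]  nu=[-1.9890, 4.5273]  x^+=[-1.4807, 0.4812]  P^+=[0.2486 0.0272; 0.0272 0.0885]
step 4: x^-=[-1.3389, 0.7669]  P^-=[0.4864 -0.0079; -0.0079 0.1536]  S=[1.0261 -0.1630; -0.1630 0.3762]  K=[0.4435 -0.1908; 0.0656 0.4427]  nu=[2.9136, 0.8382]  x^+=[-0.2066, 1.3292]  P^+=[0.2432 0.0240; 0.0240 0.0850]
step 5: x^-=[-0.0480, 1.4195]  P^-=[0.4809 -0.0105; -0.0105 0.1508]  S=[1.0205 -0.1640; -0.1640 0.3744]  K=[0.4397 -0.1950; 0.0632 0.4383]  nu=[-3.5104, -4.6030]  x^+=[-0.6940, -0.8197]  P^+=[0.2413 0.0228; 0.0228 0.0839]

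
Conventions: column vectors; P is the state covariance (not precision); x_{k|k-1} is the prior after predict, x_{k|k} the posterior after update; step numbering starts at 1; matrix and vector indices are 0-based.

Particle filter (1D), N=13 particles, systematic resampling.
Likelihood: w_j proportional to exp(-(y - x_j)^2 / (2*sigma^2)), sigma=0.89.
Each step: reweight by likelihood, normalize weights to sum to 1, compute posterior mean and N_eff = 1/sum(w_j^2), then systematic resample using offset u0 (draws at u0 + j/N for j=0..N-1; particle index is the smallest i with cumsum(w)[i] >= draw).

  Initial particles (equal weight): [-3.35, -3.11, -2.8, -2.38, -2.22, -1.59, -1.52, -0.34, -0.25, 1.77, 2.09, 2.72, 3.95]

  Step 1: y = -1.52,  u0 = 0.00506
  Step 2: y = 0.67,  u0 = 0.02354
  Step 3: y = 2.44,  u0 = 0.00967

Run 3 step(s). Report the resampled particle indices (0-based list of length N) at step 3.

resampled_idx = [2, 3, 4, 5, 6, 7, 8, 8, 9, 10, 10, 11, 12]

step 1: w=[0.0251, 0.0421, 0.0738, 0.1302, 0.1524, 0.2071, 0.2077, 0.0862, 0.0750, 0.0002, 0.0001, 0.0000, 0.0000]  mean=-1.7625  Neff=6.7968  idx=[0, 2, 3, 3, 4, 4, 5, 5, 5, 6, 6, 7, 8]
step 2: w=[0.0000, 0.0004, 0.0021, 0.0021, 0.0038, 0.0038, 0.0296, 0.0296, 0.0296, 0.0360, 0.0360, 0.3908, 0.4361]  mean=-0.5207  Neff=2.8723  idx=[6, 8, 11, 11, 11, 11, 11, 11, 12, 12, 12, 12, 12]
step 3: w=[0.0004, 0.0004, 0.0779, 0.0779, 0.0779, 0.0779, 0.0779, 0.0779, 0.1063, 0.1063, 0.1063, 0.1063, 0.1063]  mean=-0.2931  Neff=10.7552  idx=[2, 3, 4, 5, 6, 7, 8, 8, 9, 10, 10, 11, 12]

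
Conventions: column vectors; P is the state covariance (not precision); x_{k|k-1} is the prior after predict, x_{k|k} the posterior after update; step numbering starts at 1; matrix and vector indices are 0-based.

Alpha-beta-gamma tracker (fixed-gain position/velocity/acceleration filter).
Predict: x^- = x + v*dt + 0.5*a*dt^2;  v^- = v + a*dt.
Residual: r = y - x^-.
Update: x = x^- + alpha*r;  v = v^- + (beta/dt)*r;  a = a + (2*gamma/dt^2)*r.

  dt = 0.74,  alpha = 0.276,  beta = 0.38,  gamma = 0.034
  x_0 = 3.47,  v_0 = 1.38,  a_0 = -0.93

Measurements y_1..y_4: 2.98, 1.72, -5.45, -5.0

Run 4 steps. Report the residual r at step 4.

resid = 0.6814

step 1: x_pred=4.2366  r=-1.2566  x^+=3.8898  v^+=0.0465  a^+=-1.0860
step 2: x_pred=3.6268  r=-1.9068  x^+=3.1005  v^+=-1.7363  a^+=-1.3228
step 3: x_pred=1.4535  r=-6.9035  x^+=-0.4519  v^+=-6.2602  a^+=-2.1801
step 4: x_pred=-5.6814  r=0.6814  x^+=-5.4933  v^+=-7.5236  a^+=-2.0955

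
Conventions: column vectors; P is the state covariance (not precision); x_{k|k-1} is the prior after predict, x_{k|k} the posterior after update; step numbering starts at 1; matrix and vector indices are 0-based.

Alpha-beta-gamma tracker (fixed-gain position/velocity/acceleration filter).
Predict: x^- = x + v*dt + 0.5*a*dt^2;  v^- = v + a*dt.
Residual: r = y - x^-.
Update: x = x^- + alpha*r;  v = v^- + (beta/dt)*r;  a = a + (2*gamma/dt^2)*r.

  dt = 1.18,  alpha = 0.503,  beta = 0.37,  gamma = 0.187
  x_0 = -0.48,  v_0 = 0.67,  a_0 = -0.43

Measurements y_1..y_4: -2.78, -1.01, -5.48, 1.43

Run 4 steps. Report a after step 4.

a_post = 1.7180

step 1: x_pred=0.0112  r=-2.7912  x^+=-1.3928  v^+=-0.7126  a^+=-1.1797
step 2: x_pred=-3.0550  r=2.0450  x^+=-2.0264  v^+=-1.4635  a^+=-0.6304
step 3: x_pred=-4.1922  r=-1.2878  x^+=-4.8399  v^+=-2.6112  a^+=-0.9764
step 4: x_pred=-8.6009  r=10.0309  x^+=-3.5554  v^+=-0.6180  a^+=1.7180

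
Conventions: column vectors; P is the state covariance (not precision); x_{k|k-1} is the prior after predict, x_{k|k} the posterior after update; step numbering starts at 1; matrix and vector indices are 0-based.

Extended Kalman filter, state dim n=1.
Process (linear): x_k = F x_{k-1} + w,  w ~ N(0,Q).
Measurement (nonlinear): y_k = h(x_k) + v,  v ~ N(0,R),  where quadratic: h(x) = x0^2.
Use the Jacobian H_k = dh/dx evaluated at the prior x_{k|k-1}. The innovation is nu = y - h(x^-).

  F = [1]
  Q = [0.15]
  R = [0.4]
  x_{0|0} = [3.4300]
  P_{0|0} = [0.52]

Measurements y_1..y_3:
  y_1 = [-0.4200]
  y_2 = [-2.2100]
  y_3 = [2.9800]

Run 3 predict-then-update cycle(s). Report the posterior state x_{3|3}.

x_post = [1.2768]

step 1: x^-=[3.4300]  P^-=[0.6700]  H_jac=[6.8600]  S=[31.9299]  K=[0.1439]  nu=[-12.1849]  x^+=[1.6760]  P^+=[0.0084]
step 2: x^-=[1.6760]  P^-=[0.1584]  H_jac=[3.3521]  S=[2.1798]  K=[0.2436]  nu=[-5.0191]  x^+=[0.4535]  P^+=[0.0291]
step 3: x^-=[0.4535]  P^-=[0.1791]  H_jac=[0.9070]  S=[0.5473]  K=[0.2967]  nu=[2.7744]  x^+=[1.2768]  P^+=[0.1309]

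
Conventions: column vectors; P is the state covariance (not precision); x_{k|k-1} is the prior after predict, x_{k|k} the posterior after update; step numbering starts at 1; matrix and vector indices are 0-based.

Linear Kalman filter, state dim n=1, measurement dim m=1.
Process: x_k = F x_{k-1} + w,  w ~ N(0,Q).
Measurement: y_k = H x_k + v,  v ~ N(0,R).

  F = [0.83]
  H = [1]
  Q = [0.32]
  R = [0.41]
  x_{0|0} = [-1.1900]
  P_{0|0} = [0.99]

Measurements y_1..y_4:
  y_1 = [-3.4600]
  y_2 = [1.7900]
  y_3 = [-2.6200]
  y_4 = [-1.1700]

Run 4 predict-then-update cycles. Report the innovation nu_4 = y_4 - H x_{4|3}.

step 1: x^-=[-0.9877]  P^-=[1.0020]  S=[1.4120]  K=[0.7096]  nu=[-2.4723]  x^+=[-2.7421]  P^+=[0.2909]
step 2: x^-=[-2.2760]  P^-=[0.5204]  S=[0.9304]  K=[0.5593]  nu=[4.0660]  x^+=[-0.0017]  P^+=[0.2293]
step 3: x^-=[-0.0014]  P^-=[0.4780]  S=[0.8880]  K=[0.5383]  nu=[-2.6186]  x^+=[-1.4109]  P^+=[0.2207]
step 4: x^-=[-1.1711]  P^-=[0.4720]  S=[0.8820]  K=[0.5352]  nu=[0.0011]  x^+=[-1.1705]  P^+=[0.2194]

innov = [0.0011]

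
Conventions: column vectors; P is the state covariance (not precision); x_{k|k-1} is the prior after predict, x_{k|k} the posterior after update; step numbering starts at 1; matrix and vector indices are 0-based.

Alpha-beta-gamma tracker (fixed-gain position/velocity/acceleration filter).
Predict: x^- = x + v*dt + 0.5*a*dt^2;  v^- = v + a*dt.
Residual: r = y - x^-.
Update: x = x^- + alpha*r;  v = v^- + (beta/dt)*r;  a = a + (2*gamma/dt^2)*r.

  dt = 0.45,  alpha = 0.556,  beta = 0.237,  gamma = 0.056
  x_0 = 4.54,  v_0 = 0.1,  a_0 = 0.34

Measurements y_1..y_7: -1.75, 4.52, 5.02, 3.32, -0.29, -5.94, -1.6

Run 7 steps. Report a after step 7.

a_post = -2.4510

step 1: x_pred=4.6194  r=-6.3694  x^+=1.0780  v^+=-3.1016  a^+=-3.1828
step 2: x_pred=-0.6399  r=5.1599  x^+=2.2290  v^+=-1.8163  a^+=-0.3289
step 3: x_pred=1.3784  r=3.6416  x^+=3.4031  v^+=-0.0464  a^+=1.6852
step 4: x_pred=3.5529  r=-0.2329  x^+=3.4234  v^+=0.5893  a^+=1.5564
step 5: x_pred=3.8462  r=-4.1362  x^+=1.5465  v^+=-0.8887  a^+=-0.7313
step 6: x_pred=1.0725  r=-7.0125  x^+=-2.8264  v^+=-4.9110  a^+=-4.6098
step 7: x_pred=-5.5031  r=3.9031  x^+=-3.3330  v^+=-4.9298  a^+=-2.4510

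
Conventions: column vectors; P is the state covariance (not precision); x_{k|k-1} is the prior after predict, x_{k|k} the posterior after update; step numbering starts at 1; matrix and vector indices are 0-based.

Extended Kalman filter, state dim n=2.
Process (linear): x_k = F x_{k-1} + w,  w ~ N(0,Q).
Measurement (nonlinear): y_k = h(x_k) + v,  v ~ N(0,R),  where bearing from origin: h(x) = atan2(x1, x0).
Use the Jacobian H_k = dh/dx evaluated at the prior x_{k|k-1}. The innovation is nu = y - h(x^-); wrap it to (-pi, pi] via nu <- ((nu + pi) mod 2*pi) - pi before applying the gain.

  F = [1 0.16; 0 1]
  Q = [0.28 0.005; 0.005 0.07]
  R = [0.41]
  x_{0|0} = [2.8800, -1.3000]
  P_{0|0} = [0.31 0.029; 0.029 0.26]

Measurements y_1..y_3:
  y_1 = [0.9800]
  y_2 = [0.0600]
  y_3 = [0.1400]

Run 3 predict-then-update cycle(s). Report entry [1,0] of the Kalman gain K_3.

K[1,0] = 0.3061

step 1: x^-=[2.6720, -1.3000]  P^-=[0.6059 0.0756; 0.0756 0.3300]  H_jac=[0.1472 0.3026]  S=[0.4601]  K=[0.2436; 0.2412]  nu=[1.4328]  x^+=[3.0211, -0.9543]  P^+=[0.5786 0.0486; 0.0486 0.3032]
step 2: x^-=[2.8684, -0.9543]  P^-=[0.8819 0.1021; 0.1021 0.3732]  H_jac=[0.1044 0.3139]  S=[0.4631]  K=[0.2681; 0.2760]  nu=[0.3812]  x^+=[2.9706, -0.8491]  P^+=[0.8486 0.0678; 0.0678 0.3379]
step 3: x^-=[2.8347, -0.8491]  P^-=[1.1590 0.1269; 0.1269 0.4079]  H_jac=[0.0970 0.3237]  S=[0.4716]  K=[0.3254; 0.3061]  nu=[0.4310]  x^+=[2.9750, -0.7172]  P^+=[1.1091 0.0799; 0.0799 0.3638]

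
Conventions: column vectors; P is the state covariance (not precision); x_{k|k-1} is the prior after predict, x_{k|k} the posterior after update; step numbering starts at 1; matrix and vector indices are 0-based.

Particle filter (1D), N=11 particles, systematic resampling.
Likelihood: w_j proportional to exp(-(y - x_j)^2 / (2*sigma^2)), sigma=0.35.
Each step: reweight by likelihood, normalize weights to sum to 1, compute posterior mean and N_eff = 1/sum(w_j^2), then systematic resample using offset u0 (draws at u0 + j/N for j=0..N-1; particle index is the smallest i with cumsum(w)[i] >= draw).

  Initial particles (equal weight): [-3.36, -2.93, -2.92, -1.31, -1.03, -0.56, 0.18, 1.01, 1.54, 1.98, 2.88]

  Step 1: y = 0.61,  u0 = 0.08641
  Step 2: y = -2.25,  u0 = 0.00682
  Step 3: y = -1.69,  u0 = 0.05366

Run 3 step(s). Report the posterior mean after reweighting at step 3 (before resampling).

post_mean = 0.1800

step 1: w=[0.0000, 0.0000, 0.0000, 0.0000, 0.0000, 0.0037, 0.4591, 0.5082, 0.0286, 0.0005, 0.0000]  mean=0.6388  Neff=2.1284  idx=[6, 6, 6, 6, 6, 7, 7, 7, 7, 7, 8]
step 2: w=[0.2000, 0.2000, 0.2000, 0.2000, 0.2000, 0.0000, 0.0000, 0.0000, 0.0000, 0.0000, 0.0000]  mean=0.1800  Neff=5.0000  idx=[0, 0, 0, 1, 1, 2, 2, 3, 3, 4, 4]
step 3: w=[0.0909, 0.0909, 0.0909, 0.0909, 0.0909, 0.0909, 0.0909, 0.0909, 0.0909, 0.0909, 0.0909]  mean=0.1800  Neff=11.0000  idx=[0, 1, 2, 3, 4, 5, 6, 7, 8, 9, 10]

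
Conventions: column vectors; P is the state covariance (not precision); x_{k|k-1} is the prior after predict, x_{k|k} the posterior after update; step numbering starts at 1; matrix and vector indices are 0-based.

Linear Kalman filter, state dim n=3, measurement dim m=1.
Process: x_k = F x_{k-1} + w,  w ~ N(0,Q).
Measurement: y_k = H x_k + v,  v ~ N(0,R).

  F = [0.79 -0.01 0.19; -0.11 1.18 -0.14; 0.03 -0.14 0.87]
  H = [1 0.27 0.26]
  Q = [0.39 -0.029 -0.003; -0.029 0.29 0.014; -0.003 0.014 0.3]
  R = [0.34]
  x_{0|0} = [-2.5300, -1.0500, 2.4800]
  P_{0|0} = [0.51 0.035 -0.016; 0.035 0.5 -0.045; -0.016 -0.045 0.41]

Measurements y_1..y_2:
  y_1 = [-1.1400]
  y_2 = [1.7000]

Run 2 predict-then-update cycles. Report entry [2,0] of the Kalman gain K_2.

step 1: x^-=[-1.5170, -1.3079, 2.2287]  P^-=[0.7180 -0.0655 0.0642; -0.0655 1.0057 -0.1639; 0.0642 -0.1639 0.6304]  S=[1.1489]  K=[0.6241; 0.1422; 0.1600]  nu=[0.1507]  x^+=[-1.4230, -1.2865, 2.2528]  P^+=[0.2705 -0.1675 -0.0505; -0.1675 0.9825 -0.1901; -0.0505 -0.1901 0.6010]
step 2: x^-=[-0.6833, -1.6769, 2.0974]  P^-=[0.5688 -0.2726 0.0944; -0.2726 1.7777 -0.4247; 0.0944 -0.4247 0.8195]  S=[0.9361]  K=[0.5553; 0.1036; 0.2060]  nu=[2.2907]  x^+=[0.5887, -1.4397, 2.5691]  P^+=[0.2802 -0.3265 -0.0127; -0.3265 1.7677 -0.4447; -0.0127 -0.4447 0.7798]

K[2,0] = 0.2060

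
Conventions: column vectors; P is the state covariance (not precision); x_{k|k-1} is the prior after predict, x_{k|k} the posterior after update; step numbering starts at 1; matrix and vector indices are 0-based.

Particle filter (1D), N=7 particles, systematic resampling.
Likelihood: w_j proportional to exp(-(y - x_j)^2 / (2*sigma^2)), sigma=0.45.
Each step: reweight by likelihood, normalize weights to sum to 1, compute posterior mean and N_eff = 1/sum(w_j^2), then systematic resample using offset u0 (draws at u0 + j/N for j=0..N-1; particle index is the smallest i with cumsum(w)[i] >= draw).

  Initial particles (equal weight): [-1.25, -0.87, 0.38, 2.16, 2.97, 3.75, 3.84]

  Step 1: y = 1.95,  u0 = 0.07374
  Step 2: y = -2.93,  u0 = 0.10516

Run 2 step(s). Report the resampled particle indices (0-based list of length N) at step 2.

resampled_idx = [0, 1, 2, 3, 4, 4, 5]

step 1: w=[0.0000, 0.0000, 0.0023, 0.9187, 0.0785, 0.0003, 0.0002]  mean=2.2202  Neff=1.1763  idx=[3, 3, 3, 3, 3, 3, 4]
step 2: w=[0.1667, 0.1667, 0.1667, 0.1667, 0.1667, 0.1667, 0.0000]  mean=2.1600  Neff=6.0000  idx=[0, 1, 2, 3, 4, 4, 5]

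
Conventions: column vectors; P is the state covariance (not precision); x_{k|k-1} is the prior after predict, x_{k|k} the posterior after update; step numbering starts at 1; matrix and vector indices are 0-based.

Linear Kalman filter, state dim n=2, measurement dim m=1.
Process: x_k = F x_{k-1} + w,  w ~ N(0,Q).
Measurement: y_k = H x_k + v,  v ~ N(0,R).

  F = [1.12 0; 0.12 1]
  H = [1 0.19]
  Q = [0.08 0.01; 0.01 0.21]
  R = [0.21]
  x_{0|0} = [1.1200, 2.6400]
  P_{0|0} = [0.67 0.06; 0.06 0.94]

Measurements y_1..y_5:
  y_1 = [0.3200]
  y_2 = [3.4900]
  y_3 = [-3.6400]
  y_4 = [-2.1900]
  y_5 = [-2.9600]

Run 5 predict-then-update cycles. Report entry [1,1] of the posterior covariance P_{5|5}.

P_post[1,1] = 1.6465

step 1: x^-=[1.2544, 2.7744]  P^-=[0.9204 0.1672; 0.1672 1.1740]  S=[1.2364]  K=[0.7702; 0.3157]  nu=[-1.4615]  x^+=[0.1288, 2.3130]  P^+=[0.1871 -0.1334; -0.1334 1.0508]
step 2: x^-=[0.1442, 2.3285]  P^-=[0.3147 -0.1142; -0.1142 1.2315]  S=[0.5257]  K=[0.5573; 0.2278]  nu=[2.9034]  x^+=[1.7622, 2.9899]  P^+=[0.1514 -0.1810; -0.1810 1.2042]
step 3: x^-=[1.9736, 3.2013]  P^-=[0.2699 -0.1723; -0.1723 1.3730]  S=[0.4640]  K=[0.5112; 0.1908]  nu=[-6.2219]  x^+=[-1.2068, 2.0141]  P^+=[0.1487 -0.2176; -0.2176 1.3561]
step 4: x^-=[-1.3516, 1.8693]  P^-=[0.2665 -0.2137; -0.2137 1.5160]  S=[0.4500]  K=[0.5020; 0.1652]  nu=[-1.1936]  x^+=[-1.9508, 1.6722]  P^+=[0.1531 -0.2510; -0.2510 1.5037]
step 5: x^-=[-2.1848, 1.4381]  P^-=[0.2721 -0.2506; -0.2506 1.6557]  S=[0.4466]  K=[0.5026; 0.1433]  nu=[-1.0484]  x^+=[-2.7117, 1.2878]  P^+=[0.1593 -0.2827; -0.2827 1.6465]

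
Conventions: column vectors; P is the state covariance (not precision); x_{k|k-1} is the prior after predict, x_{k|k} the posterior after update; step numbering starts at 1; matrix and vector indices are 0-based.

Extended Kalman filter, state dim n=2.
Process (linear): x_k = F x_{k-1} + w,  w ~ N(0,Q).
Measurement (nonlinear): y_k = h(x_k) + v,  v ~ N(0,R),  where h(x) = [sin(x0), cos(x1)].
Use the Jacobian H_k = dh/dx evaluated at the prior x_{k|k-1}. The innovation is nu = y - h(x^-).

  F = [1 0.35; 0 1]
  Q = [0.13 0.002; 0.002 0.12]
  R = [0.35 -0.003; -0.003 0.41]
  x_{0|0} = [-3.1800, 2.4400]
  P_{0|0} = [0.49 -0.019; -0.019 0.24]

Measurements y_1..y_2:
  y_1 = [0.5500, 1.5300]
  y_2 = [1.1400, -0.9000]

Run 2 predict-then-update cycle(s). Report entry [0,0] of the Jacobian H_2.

step 1: x^-=[-2.3260, 2.4400]  P^-=[0.6361 0.0670; 0.0670 0.3600]  H_jac=[-0.6854 0.0000; 0.0000 -0.6454]  S=[0.6489 0.0266; 0.0266 0.5600]  K=[-0.6701 -0.0453; -0.0538 -0.4124]  nu=[1.2781, 2.2938]  x^+=[-3.2865, 1.4252]  P^+=[0.3420 0.0257; 0.0257 0.2617]
step 2: x^-=[-2.7877, 1.4252]  P^-=[0.5220 0.1193; 0.1193 0.3817]  H_jac=[-0.9380 0.0000; 0.0000 -0.9894]  S=[0.8093 0.1077; 0.1077 0.7837]  K=[-0.5959 -0.0687; -0.0755 -0.4715]  nu=[1.4866, -1.0450]  x^+=[-3.6017, 1.8058]  P^+=[0.2221 0.0267; 0.0267 0.1952]

H_jac[0,0] = -0.9380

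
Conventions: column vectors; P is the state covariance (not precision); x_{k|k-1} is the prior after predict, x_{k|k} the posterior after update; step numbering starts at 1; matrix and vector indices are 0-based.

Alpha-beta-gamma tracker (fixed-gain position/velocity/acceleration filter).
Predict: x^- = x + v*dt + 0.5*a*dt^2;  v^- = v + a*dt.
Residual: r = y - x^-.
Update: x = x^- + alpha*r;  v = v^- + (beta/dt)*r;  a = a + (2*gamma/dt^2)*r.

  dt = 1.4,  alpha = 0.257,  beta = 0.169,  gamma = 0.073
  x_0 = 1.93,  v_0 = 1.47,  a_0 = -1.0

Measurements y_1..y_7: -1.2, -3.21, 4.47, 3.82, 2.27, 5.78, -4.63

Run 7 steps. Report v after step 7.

step 1: x_pred=3.0080  r=-4.2080  x^+=1.9265  v^+=-0.4380  a^+=-1.3135
step 2: x_pred=0.0262  r=-3.2362  x^+=-0.8055  v^+=-2.6675  a^+=-1.5545
step 3: x_pred=-6.0634  r=10.5334  x^+=-3.3563  v^+=-3.5723  a^+=-0.7699
step 4: x_pred=-9.1119  r=12.9319  x^+=-5.7884  v^+=-3.0890  a^+=0.1934
step 5: x_pred=-9.9235  r=12.1935  x^+=-6.7898  v^+=-1.3463  a^+=1.1017
step 6: x_pred=-7.5950  r=13.3750  x^+=-4.1576  v^+=1.8106  a^+=2.0980
step 7: x_pred=0.4333  r=-5.0633  x^+=-0.8680  v^+=4.1366  a^+=1.7208

v_post = 4.1366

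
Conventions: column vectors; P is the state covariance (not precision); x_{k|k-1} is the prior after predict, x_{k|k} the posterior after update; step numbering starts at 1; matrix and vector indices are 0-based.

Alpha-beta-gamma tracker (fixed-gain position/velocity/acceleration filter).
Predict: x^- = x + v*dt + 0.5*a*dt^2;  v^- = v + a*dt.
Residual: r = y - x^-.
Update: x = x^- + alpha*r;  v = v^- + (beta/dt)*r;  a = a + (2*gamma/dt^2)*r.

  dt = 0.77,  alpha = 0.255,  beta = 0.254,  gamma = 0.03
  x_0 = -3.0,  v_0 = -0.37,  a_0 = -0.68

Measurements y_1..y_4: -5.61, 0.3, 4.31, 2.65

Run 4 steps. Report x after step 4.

step 1: x_pred=-3.4865  r=-2.1235  x^+=-4.0280  v^+=-1.5941  a^+=-0.8949
step 2: x_pred=-5.5207  r=5.8207  x^+=-4.0364  v^+=-0.3631  a^+=-0.3059
step 3: x_pred=-4.4067  r=8.7167  x^+=-2.1839  v^+=2.2768  a^+=0.5763
step 4: x_pred=-0.2600  r=2.9100  x^+=0.4821  v^+=3.6804  a^+=0.8707

x_post = 0.4821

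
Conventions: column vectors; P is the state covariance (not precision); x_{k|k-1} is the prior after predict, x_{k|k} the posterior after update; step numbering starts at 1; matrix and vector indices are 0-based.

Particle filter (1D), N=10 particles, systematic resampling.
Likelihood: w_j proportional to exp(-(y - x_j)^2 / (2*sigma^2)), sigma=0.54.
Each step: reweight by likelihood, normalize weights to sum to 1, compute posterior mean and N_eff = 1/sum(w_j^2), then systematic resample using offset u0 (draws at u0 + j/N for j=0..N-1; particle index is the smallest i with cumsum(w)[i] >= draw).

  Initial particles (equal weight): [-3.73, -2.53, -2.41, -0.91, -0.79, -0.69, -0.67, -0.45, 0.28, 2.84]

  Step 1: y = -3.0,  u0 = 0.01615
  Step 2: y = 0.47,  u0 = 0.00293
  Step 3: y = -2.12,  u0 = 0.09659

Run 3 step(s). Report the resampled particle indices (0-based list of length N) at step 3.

resampled_idx = [1, 2, 3, 4, 5, 6, 7, 8, 9, 9]

step 1: w=[0.2449, 0.4182, 0.3363, 0.0003, 0.0001, 0.0001, 0.0001, 0.0000, 0.0000, 0.0000]  mean=-2.7825  Neff=2.8740  idx=[0, 0, 0, 1, 1, 1, 1, 2, 2, 2]
step 2: w=[0.0000, 0.0000, 0.0000, 0.0711, 0.0711, 0.0711, 0.0711, 0.2385, 0.2385, 0.2385]  mean=-2.4441  Neff=5.2389  idx=[3, 4, 5, 7, 7, 7, 8, 8, 9, 9]
step 3: w=[0.0902, 0.0902, 0.0902, 0.1042, 0.1042, 0.1042, 0.1042, 0.1042, 0.1042, 0.1042]  mean=-2.4425  Neff=9.9591  idx=[1, 2, 3, 4, 5, 6, 7, 8, 9, 9]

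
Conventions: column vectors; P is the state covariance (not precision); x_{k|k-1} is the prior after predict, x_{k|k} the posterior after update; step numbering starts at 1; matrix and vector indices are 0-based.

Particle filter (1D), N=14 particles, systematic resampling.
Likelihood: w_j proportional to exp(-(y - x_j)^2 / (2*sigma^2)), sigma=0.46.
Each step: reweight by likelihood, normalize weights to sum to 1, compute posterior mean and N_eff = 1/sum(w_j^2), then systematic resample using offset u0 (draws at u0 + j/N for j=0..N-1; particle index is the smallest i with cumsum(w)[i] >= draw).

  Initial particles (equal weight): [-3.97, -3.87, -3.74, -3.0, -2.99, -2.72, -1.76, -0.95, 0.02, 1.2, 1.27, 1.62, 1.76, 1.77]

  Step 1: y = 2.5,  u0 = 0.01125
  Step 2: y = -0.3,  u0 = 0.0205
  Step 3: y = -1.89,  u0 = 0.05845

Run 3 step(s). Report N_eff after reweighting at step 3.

N_eff = 12.0031

step 1: w=[0.0000, 0.0000, 0.0000, 0.0000, 0.0000, 0.0000, 0.0000, 0.0000, 0.0000, 0.0241, 0.0366, 0.2097, 0.3584, 0.3711]  mean=1.7029  Neff=3.2041  idx=[9, 11, 11, 11, 12, 12, 12, 12, 12, 13, 13, 13, 13, 13]
step 2: w=[0.8428, 0.0283, 0.0283, 0.0283, 0.0076, 0.0076, 0.0076, 0.0076, 0.0076, 0.0069, 0.0069, 0.0069, 0.0069, 0.0069]  mean=1.2765  Neff=1.4020  idx=[0, 0, 0, 0, 0, 0, 0, 0, 0, 0, 0, 0, 2, 6]
step 3: w=[0.0833, 0.0833, 0.0833, 0.0833, 0.0833, 0.0833, 0.0833, 0.0833, 0.0833, 0.0833, 0.0833, 0.0833, 0.0001, 0.0000]  mean=1.2001  Neff=12.0031  idx=[0, 1, 2, 3, 4, 4, 5, 6, 7, 8, 9, 10, 10, 11]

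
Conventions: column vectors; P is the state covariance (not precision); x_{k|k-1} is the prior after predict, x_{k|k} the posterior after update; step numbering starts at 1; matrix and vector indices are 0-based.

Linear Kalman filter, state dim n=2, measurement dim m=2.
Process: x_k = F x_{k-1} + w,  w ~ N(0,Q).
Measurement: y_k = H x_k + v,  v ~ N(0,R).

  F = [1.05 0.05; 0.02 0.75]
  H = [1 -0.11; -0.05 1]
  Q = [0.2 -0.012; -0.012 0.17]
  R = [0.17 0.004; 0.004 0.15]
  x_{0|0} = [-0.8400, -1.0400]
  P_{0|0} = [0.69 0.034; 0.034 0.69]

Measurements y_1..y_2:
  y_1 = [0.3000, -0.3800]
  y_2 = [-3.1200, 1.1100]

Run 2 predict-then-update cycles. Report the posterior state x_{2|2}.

step 1: x^-=[-0.9340, -0.7968]  P^-=[0.9660 0.0552; 0.0552 0.5594]  S=[1.1307 -0.0504; -0.0504 0.7063]  K=[0.8522 0.0705; 0.0296 0.7902]  nu=[1.1464, 0.3701]  x^+=[0.0690, -0.4704]  P^+=[0.1475 0.0214; 0.0214 0.1197]
step 2: x^-=[0.0489, -0.3515]  P^-=[0.3652 0.0124; 0.0124 0.2380]  S=[0.5353 -0.0279; -0.0279 0.3877]  K=[0.6814 0.0341; 0.0063 0.6128]  nu=[-3.2076, 1.4639]  x^+=[-2.0868, 0.5255]  P^+=[0.1175 0.0137; 0.0137 0.0926]

x_post = [-2.0868, 0.5255]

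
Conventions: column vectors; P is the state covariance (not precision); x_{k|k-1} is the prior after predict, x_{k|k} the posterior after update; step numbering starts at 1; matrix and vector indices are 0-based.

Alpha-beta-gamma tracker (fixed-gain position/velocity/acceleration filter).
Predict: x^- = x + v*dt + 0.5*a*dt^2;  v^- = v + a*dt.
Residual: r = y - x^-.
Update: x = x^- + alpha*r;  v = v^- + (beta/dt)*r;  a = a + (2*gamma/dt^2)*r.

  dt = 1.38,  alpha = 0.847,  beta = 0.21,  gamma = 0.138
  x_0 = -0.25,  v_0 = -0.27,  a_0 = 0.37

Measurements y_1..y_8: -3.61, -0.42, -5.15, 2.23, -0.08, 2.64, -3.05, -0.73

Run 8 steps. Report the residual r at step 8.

step 1: x_pred=-0.2703  r=-3.3397  x^+=-3.0990  v^+=-0.2676  a^+=-0.1140
step 2: x_pred=-3.5769  r=3.1569  x^+=-0.9030  v^+=0.0554  a^+=0.3435
step 3: x_pred=-0.4994  r=-4.6506  x^+=-4.4385  v^+=-0.1782  a^+=-0.3305
step 4: x_pred=-4.9991  r=7.2291  x^+=1.1239  v^+=0.4658  a^+=0.7172
step 5: x_pred=2.4496  r=-2.5296  x^+=0.3070  v^+=1.0706  a^+=0.3506
step 6: x_pred=2.1183  r=0.5217  x^+=2.5602  v^+=1.6338  a^+=0.4262
step 7: x_pred=5.2206  r=-8.2706  x^+=-1.7846  v^+=0.9634  a^+=-0.7724
step 8: x_pred=-1.1907  r=0.4607  x^+=-0.8005  v^+=-0.0325  a^+=-0.7057

resid = 0.4607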